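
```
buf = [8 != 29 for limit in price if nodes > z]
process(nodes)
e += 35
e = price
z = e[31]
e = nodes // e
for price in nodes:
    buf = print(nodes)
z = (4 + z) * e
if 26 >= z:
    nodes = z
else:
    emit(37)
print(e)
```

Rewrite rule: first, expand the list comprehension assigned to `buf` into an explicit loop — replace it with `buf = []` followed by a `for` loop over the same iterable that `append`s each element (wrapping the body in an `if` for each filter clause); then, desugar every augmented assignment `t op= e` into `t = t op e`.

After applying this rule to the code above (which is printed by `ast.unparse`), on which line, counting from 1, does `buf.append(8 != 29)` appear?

4

Transformed code:
buf = []
for limit in price:
    if nodes > z:
        buf.append(8 != 29)
process(nodes)
e = e + 35
e = price
z = e[31]
e = nodes // e
for price in nodes:
    buf = print(nodes)
z = (4 + z) * e
if 26 >= z:
    nodes = z
else:
    emit(37)
print(e)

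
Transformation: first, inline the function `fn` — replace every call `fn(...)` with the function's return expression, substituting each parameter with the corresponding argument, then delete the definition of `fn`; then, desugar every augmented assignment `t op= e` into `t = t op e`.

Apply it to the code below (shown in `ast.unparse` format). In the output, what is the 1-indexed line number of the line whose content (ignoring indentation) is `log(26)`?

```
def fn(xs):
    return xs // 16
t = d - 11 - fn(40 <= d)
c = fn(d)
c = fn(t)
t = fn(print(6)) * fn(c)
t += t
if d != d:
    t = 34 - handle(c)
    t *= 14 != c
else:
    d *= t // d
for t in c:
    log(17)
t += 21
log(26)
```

Transformed code:
t = d - 11 - (40 <= d) // 16
c = d // 16
c = t // 16
t = print(6) // 16 * (c // 16)
t = t + t
if d != d:
    t = 34 - handle(c)
    t = t * (14 != c)
else:
    d = d * (t // d)
for t in c:
    log(17)
t = t + 21
log(26)

14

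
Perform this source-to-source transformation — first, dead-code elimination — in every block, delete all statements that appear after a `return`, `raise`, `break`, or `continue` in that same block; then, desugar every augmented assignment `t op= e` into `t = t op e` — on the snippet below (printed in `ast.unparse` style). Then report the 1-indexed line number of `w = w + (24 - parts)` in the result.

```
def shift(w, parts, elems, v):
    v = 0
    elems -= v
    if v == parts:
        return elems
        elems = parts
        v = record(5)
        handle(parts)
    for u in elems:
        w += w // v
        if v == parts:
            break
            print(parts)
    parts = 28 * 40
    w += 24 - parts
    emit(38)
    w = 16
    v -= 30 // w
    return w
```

11

Transformed code:
def shift(w, parts, elems, v):
    v = 0
    elems = elems - v
    if v == parts:
        return elems
    for u in elems:
        w = w + w // v
        if v == parts:
            break
    parts = 28 * 40
    w = w + (24 - parts)
    emit(38)
    w = 16
    v = v - 30 // w
    return w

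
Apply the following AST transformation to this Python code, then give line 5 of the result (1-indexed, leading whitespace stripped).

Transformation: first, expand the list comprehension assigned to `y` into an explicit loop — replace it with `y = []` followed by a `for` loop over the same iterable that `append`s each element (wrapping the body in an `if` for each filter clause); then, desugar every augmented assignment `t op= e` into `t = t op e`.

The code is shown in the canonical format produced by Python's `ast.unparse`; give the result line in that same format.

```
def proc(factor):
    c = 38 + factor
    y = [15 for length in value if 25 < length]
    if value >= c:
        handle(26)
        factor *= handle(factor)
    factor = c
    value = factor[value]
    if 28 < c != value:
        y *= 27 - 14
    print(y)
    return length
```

Transformed code:
def proc(factor):
    c = 38 + factor
    y = []
    for length in value:
        if 25 < length:
            y.append(15)
    if value >= c:
        handle(26)
        factor = factor * handle(factor)
    factor = c
    value = factor[value]
    if 28 < c != value:
        y = y * (27 - 14)
    print(y)
    return length

if 25 < length:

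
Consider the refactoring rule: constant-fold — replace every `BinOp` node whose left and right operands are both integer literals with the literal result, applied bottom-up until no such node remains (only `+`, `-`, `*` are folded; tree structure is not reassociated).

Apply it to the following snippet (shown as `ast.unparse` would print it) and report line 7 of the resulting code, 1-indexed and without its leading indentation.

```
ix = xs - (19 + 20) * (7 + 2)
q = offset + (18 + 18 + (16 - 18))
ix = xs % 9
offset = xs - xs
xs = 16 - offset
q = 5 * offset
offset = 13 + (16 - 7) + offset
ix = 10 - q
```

Transformed code:
ix = xs - 351
q = offset + 34
ix = xs % 9
offset = xs - xs
xs = 16 - offset
q = 5 * offset
offset = 22 + offset
ix = 10 - q

offset = 22 + offset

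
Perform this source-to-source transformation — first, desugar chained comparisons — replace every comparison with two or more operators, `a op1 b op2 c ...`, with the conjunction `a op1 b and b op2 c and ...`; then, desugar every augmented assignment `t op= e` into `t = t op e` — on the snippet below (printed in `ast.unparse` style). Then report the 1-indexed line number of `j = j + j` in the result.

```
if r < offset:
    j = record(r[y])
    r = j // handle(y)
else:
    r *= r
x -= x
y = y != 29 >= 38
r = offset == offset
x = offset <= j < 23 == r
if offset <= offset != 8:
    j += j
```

Transformed code:
if r < offset:
    j = record(r[y])
    r = j // handle(y)
else:
    r = r * r
x = x - x
y = y != 29 and 29 >= 38
r = offset == offset
x = offset <= j and j < 23 and (23 == r)
if offset <= offset and offset != 8:
    j = j + j

11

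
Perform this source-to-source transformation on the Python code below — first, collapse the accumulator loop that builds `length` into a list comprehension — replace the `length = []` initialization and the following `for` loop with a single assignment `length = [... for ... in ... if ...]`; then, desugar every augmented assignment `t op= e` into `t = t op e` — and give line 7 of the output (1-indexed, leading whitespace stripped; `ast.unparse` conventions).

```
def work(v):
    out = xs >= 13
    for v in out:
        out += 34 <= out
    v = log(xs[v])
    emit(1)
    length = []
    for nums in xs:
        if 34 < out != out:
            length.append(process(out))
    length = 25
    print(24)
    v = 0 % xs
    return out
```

length = [process(out) for nums in xs if 34 < out != out]

Transformed code:
def work(v):
    out = xs >= 13
    for v in out:
        out = out + (34 <= out)
    v = log(xs[v])
    emit(1)
    length = [process(out) for nums in xs if 34 < out != out]
    length = 25
    print(24)
    v = 0 % xs
    return out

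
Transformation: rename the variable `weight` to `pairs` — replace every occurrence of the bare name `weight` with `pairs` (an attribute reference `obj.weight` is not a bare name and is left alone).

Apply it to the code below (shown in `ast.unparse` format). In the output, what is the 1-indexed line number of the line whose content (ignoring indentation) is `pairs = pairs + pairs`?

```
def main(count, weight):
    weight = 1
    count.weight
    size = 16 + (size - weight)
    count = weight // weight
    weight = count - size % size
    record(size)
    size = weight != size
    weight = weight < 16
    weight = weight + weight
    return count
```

10

Transformed code:
def main(count, pairs):
    pairs = 1
    count.weight
    size = 16 + (size - pairs)
    count = pairs // pairs
    pairs = count - size % size
    record(size)
    size = pairs != size
    pairs = pairs < 16
    pairs = pairs + pairs
    return count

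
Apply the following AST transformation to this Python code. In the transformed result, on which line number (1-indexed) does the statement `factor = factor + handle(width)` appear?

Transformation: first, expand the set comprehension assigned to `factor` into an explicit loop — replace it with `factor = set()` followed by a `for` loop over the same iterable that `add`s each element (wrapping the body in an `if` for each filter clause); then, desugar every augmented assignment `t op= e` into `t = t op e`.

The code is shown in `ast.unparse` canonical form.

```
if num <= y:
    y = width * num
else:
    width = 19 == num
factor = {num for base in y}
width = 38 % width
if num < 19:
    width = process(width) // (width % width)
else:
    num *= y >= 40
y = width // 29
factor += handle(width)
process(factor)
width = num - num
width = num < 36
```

14

Transformed code:
if num <= y:
    y = width * num
else:
    width = 19 == num
factor = set()
for base in y:
    factor.add(num)
width = 38 % width
if num < 19:
    width = process(width) // (width % width)
else:
    num = num * (y >= 40)
y = width // 29
factor = factor + handle(width)
process(factor)
width = num - num
width = num < 36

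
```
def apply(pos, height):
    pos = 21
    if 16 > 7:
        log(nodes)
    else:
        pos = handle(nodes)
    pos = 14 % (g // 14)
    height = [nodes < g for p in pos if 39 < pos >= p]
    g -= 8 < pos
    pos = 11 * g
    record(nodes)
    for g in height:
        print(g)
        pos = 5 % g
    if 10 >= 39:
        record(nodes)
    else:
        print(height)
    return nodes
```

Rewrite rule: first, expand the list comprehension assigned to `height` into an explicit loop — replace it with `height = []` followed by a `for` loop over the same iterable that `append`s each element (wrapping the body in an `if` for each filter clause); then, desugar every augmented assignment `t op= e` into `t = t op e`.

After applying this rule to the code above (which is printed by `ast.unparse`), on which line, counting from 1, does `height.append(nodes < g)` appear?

11

Transformed code:
def apply(pos, height):
    pos = 21
    if 16 > 7:
        log(nodes)
    else:
        pos = handle(nodes)
    pos = 14 % (g // 14)
    height = []
    for p in pos:
        if 39 < pos >= p:
            height.append(nodes < g)
    g = g - (8 < pos)
    pos = 11 * g
    record(nodes)
    for g in height:
        print(g)
        pos = 5 % g
    if 10 >= 39:
        record(nodes)
    else:
        print(height)
    return nodes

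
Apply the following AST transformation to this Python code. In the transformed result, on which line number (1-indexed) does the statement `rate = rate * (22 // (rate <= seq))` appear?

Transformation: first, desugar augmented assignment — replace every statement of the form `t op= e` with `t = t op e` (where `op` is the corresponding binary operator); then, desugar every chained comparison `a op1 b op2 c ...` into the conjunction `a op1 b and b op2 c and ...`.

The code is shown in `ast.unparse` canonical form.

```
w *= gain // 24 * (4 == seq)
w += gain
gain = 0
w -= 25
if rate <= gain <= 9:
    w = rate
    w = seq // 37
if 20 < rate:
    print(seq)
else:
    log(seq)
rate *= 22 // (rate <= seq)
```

12

Transformed code:
w = w * (gain // 24 * (4 == seq))
w = w + gain
gain = 0
w = w - 25
if rate <= gain and gain <= 9:
    w = rate
    w = seq // 37
if 20 < rate:
    print(seq)
else:
    log(seq)
rate = rate * (22 // (rate <= seq))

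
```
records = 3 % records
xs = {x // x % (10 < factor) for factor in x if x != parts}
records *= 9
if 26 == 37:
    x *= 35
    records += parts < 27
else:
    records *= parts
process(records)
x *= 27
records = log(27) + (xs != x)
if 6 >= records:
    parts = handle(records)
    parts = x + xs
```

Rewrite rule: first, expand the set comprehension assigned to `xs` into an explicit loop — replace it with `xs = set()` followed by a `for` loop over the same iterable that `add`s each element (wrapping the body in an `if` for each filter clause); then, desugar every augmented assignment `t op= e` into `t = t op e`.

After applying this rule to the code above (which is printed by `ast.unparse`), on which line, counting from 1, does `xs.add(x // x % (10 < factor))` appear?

Transformed code:
records = 3 % records
xs = set()
for factor in x:
    if x != parts:
        xs.add(x // x % (10 < factor))
records = records * 9
if 26 == 37:
    x = x * 35
    records = records + (parts < 27)
else:
    records = records * parts
process(records)
x = x * 27
records = log(27) + (xs != x)
if 6 >= records:
    parts = handle(records)
    parts = x + xs

5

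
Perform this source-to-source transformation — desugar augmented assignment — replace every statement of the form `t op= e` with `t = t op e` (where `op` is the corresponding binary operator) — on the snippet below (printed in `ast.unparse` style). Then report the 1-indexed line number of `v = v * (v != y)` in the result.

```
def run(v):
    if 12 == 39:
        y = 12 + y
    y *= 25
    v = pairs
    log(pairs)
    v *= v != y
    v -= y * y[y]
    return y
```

7

Transformed code:
def run(v):
    if 12 == 39:
        y = 12 + y
    y = y * 25
    v = pairs
    log(pairs)
    v = v * (v != y)
    v = v - y * y[y]
    return y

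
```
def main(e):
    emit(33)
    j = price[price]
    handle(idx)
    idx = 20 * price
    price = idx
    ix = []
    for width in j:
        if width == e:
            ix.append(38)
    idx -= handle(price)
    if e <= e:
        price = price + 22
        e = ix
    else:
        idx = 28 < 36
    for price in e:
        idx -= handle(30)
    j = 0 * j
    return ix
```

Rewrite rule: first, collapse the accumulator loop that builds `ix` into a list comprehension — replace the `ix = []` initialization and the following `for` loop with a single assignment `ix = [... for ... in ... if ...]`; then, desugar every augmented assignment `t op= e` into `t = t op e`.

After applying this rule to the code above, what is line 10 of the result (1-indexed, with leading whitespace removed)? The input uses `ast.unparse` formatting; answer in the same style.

price = price + 22

Transformed code:
def main(e):
    emit(33)
    j = price[price]
    handle(idx)
    idx = 20 * price
    price = idx
    ix = [38 for width in j if width == e]
    idx = idx - handle(price)
    if e <= e:
        price = price + 22
        e = ix
    else:
        idx = 28 < 36
    for price in e:
        idx = idx - handle(30)
    j = 0 * j
    return ix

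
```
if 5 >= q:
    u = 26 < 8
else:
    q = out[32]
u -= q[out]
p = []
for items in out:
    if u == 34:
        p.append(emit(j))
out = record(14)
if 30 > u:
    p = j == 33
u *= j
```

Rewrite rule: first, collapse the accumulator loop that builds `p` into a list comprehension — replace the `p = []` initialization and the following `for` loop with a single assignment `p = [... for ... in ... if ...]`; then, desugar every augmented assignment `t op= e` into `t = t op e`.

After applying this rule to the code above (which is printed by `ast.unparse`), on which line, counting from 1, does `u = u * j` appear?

10

Transformed code:
if 5 >= q:
    u = 26 < 8
else:
    q = out[32]
u = u - q[out]
p = [emit(j) for items in out if u == 34]
out = record(14)
if 30 > u:
    p = j == 33
u = u * j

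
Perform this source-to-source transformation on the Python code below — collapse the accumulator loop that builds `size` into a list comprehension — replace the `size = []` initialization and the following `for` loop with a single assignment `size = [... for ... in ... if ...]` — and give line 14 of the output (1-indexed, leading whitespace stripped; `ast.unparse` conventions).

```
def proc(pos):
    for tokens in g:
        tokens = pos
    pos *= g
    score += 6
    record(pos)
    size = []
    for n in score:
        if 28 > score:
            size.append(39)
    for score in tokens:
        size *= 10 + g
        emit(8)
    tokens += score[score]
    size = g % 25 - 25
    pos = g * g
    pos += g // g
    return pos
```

Transformed code:
def proc(pos):
    for tokens in g:
        tokens = pos
    pos *= g
    score += 6
    record(pos)
    size = [39 for n in score if 28 > score]
    for score in tokens:
        size *= 10 + g
        emit(8)
    tokens += score[score]
    size = g % 25 - 25
    pos = g * g
    pos += g // g
    return pos

pos += g // g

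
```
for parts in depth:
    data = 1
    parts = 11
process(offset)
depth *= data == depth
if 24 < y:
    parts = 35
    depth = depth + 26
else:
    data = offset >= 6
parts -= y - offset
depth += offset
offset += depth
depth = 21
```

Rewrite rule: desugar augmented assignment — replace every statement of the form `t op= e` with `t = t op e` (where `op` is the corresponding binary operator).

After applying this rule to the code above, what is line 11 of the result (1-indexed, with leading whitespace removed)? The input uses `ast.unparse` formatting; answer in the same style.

parts = parts - (y - offset)

Transformed code:
for parts in depth:
    data = 1
    parts = 11
process(offset)
depth = depth * (data == depth)
if 24 < y:
    parts = 35
    depth = depth + 26
else:
    data = offset >= 6
parts = parts - (y - offset)
depth = depth + offset
offset = offset + depth
depth = 21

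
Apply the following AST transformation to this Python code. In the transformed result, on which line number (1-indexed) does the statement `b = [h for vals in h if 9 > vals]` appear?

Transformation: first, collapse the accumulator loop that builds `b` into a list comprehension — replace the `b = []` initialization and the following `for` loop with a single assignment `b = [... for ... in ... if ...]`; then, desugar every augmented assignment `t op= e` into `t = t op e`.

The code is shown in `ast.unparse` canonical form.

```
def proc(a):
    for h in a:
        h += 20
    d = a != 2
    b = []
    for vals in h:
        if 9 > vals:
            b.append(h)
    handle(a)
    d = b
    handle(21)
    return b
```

5

Transformed code:
def proc(a):
    for h in a:
        h = h + 20
    d = a != 2
    b = [h for vals in h if 9 > vals]
    handle(a)
    d = b
    handle(21)
    return b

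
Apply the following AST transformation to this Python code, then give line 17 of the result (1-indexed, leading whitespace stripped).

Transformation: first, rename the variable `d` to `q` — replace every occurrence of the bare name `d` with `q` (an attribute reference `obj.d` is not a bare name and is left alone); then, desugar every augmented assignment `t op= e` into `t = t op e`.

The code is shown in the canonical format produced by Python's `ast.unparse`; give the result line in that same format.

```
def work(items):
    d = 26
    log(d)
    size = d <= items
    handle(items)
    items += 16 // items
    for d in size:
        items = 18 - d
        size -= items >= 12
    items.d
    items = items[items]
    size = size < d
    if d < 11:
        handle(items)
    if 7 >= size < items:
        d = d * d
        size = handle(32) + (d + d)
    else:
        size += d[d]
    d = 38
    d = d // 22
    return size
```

size = handle(32) + (q + q)

Transformed code:
def work(items):
    q = 26
    log(q)
    size = q <= items
    handle(items)
    items = items + 16 // items
    for q in size:
        items = 18 - q
        size = size - (items >= 12)
    items.d
    items = items[items]
    size = size < q
    if q < 11:
        handle(items)
    if 7 >= size < items:
        q = q * q
        size = handle(32) + (q + q)
    else:
        size = size + q[q]
    q = 38
    q = q // 22
    return size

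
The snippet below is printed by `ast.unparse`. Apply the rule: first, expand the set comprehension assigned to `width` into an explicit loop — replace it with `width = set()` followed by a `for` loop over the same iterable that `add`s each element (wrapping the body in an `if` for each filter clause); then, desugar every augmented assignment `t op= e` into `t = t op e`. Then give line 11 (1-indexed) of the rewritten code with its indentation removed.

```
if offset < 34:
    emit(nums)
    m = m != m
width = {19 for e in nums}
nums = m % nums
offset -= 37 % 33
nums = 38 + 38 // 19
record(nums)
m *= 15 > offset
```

Transformed code:
if offset < 34:
    emit(nums)
    m = m != m
width = set()
for e in nums:
    width.add(19)
nums = m % nums
offset = offset - 37 % 33
nums = 38 + 38 // 19
record(nums)
m = m * (15 > offset)

m = m * (15 > offset)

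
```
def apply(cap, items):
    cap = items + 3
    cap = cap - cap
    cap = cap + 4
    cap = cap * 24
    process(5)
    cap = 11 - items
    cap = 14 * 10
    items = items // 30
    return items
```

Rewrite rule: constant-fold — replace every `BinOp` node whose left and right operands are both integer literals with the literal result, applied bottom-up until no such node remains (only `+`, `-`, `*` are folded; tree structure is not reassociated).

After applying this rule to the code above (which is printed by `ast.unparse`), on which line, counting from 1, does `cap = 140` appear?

Transformed code:
def apply(cap, items):
    cap = items + 3
    cap = cap - cap
    cap = cap + 4
    cap = cap * 24
    process(5)
    cap = 11 - items
    cap = 140
    items = items // 30
    return items

8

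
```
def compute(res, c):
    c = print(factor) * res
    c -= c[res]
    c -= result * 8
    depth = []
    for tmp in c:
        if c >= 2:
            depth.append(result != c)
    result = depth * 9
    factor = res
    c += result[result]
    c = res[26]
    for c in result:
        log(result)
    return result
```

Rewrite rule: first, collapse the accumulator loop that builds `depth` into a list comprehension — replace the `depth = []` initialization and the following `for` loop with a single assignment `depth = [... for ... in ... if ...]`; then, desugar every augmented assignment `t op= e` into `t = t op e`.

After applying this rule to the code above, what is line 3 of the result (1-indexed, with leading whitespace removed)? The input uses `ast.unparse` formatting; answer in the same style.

Transformed code:
def compute(res, c):
    c = print(factor) * res
    c = c - c[res]
    c = c - result * 8
    depth = [result != c for tmp in c if c >= 2]
    result = depth * 9
    factor = res
    c = c + result[result]
    c = res[26]
    for c in result:
        log(result)
    return result

c = c - c[res]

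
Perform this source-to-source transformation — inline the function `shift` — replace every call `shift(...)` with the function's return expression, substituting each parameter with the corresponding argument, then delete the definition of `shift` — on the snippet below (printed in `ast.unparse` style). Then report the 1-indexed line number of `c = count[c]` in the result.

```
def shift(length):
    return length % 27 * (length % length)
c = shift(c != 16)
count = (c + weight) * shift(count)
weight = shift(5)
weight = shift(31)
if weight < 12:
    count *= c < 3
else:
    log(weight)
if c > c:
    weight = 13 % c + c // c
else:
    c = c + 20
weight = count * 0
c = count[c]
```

Transformed code:
c = (c != 16) % 27 * ((c != 16) % (c != 16))
count = (c + weight) * (count % 27 * (count % count))
weight = 5 % 27 * (5 % 5)
weight = 31 % 27 * (31 % 31)
if weight < 12:
    count *= c < 3
else:
    log(weight)
if c > c:
    weight = 13 % c + c // c
else:
    c = c + 20
weight = count * 0
c = count[c]

14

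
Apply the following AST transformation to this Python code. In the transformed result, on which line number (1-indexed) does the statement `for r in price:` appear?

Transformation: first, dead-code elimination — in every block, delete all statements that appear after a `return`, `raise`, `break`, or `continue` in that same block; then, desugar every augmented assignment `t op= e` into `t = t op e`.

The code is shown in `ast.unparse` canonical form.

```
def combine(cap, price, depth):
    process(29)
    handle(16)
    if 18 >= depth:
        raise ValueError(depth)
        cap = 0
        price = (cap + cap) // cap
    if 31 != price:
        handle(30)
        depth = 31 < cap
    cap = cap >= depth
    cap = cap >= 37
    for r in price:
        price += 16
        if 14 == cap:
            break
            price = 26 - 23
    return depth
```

Transformed code:
def combine(cap, price, depth):
    process(29)
    handle(16)
    if 18 >= depth:
        raise ValueError(depth)
    if 31 != price:
        handle(30)
        depth = 31 < cap
    cap = cap >= depth
    cap = cap >= 37
    for r in price:
        price = price + 16
        if 14 == cap:
            break
    return depth

11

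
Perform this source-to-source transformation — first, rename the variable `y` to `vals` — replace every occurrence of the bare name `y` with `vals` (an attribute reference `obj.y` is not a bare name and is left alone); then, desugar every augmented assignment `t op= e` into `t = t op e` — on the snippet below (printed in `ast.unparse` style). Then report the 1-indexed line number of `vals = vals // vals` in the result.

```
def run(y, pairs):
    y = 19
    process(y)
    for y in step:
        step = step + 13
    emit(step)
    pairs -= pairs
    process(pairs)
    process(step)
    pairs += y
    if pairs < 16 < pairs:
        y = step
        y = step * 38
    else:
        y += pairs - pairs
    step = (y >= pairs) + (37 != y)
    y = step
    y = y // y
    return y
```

Transformed code:
def run(vals, pairs):
    vals = 19
    process(vals)
    for vals in step:
        step = step + 13
    emit(step)
    pairs = pairs - pairs
    process(pairs)
    process(step)
    pairs = pairs + vals
    if pairs < 16 < pairs:
        vals = step
        vals = step * 38
    else:
        vals = vals + (pairs - pairs)
    step = (vals >= pairs) + (37 != vals)
    vals = step
    vals = vals // vals
    return vals

18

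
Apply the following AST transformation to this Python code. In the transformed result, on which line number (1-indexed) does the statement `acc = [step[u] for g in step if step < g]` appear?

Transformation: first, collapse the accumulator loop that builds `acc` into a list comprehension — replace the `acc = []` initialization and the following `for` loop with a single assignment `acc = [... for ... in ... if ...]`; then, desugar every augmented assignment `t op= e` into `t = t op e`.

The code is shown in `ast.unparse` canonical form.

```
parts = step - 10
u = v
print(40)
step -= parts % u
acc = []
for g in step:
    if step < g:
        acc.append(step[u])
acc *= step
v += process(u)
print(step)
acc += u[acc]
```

Transformed code:
parts = step - 10
u = v
print(40)
step = step - parts % u
acc = [step[u] for g in step if step < g]
acc = acc * step
v = v + process(u)
print(step)
acc = acc + u[acc]

5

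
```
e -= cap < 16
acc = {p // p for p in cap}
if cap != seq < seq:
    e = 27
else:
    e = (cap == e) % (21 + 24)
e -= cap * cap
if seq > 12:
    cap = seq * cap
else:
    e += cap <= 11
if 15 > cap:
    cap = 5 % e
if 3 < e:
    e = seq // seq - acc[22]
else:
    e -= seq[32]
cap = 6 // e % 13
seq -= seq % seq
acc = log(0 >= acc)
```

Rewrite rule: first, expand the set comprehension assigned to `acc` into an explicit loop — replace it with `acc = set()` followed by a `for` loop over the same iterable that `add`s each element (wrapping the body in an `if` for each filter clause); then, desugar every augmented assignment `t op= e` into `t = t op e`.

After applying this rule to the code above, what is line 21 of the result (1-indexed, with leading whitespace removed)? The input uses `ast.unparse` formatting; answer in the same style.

Transformed code:
e = e - (cap < 16)
acc = set()
for p in cap:
    acc.add(p // p)
if cap != seq < seq:
    e = 27
else:
    e = (cap == e) % (21 + 24)
e = e - cap * cap
if seq > 12:
    cap = seq * cap
else:
    e = e + (cap <= 11)
if 15 > cap:
    cap = 5 % e
if 3 < e:
    e = seq // seq - acc[22]
else:
    e = e - seq[32]
cap = 6 // e % 13
seq = seq - seq % seq
acc = log(0 >= acc)

seq = seq - seq % seq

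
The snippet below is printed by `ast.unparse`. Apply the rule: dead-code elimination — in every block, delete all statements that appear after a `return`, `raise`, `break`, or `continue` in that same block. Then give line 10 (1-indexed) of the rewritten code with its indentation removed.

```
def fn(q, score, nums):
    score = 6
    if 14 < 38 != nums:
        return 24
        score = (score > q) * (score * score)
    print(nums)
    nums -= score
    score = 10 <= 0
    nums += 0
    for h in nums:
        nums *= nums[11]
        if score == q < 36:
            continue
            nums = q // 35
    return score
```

nums *= nums[11]

Transformed code:
def fn(q, score, nums):
    score = 6
    if 14 < 38 != nums:
        return 24
    print(nums)
    nums -= score
    score = 10 <= 0
    nums += 0
    for h in nums:
        nums *= nums[11]
        if score == q < 36:
            continue
    return score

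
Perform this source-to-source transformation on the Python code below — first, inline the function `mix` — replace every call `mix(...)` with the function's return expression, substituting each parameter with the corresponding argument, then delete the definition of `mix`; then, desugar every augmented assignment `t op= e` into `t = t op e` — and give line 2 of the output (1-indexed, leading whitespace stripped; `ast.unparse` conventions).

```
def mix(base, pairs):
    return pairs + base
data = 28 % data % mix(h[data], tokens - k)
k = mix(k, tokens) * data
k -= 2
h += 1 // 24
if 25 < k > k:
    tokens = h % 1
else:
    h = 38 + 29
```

Transformed code:
data = 28 % data % (tokens - k + h[data])
k = (tokens + k) * data
k = k - 2
h = h + 1 // 24
if 25 < k > k:
    tokens = h % 1
else:
    h = 38 + 29

k = (tokens + k) * data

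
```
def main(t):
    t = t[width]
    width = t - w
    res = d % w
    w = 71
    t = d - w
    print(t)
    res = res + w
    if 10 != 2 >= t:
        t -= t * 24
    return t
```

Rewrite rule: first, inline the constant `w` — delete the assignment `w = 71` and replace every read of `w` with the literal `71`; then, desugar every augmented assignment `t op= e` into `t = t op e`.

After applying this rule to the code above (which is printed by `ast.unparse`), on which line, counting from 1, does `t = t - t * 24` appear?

9

Transformed code:
def main(t):
    t = t[width]
    width = t - 71
    res = d % 71
    t = d - 71
    print(t)
    res = res + 71
    if 10 != 2 >= t:
        t = t - t * 24
    return t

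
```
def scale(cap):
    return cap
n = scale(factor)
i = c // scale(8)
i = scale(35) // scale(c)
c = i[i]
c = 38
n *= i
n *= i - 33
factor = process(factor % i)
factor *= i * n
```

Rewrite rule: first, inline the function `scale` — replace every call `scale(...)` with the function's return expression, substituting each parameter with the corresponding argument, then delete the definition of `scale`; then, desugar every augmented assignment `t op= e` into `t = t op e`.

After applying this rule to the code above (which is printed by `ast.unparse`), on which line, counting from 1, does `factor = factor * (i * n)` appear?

9

Transformed code:
n = factor
i = c // 8
i = 35 // c
c = i[i]
c = 38
n = n * i
n = n * (i - 33)
factor = process(factor % i)
factor = factor * (i * n)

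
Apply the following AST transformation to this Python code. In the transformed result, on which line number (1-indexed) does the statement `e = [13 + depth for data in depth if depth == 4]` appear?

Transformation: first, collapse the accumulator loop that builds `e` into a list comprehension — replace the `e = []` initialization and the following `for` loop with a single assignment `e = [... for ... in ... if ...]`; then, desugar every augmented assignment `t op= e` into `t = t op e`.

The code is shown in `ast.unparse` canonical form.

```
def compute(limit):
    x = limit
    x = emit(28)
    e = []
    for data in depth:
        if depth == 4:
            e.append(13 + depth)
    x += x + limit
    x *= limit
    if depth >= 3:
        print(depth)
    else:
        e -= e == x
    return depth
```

4

Transformed code:
def compute(limit):
    x = limit
    x = emit(28)
    e = [13 + depth for data in depth if depth == 4]
    x = x + (x + limit)
    x = x * limit
    if depth >= 3:
        print(depth)
    else:
        e = e - (e == x)
    return depth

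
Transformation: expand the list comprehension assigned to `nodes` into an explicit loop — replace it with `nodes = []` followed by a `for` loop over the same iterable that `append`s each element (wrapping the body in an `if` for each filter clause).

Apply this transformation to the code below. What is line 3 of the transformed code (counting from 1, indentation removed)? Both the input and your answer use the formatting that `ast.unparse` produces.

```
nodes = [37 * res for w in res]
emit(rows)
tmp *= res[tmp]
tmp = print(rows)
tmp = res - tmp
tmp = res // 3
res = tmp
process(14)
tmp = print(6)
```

nodes.append(37 * res)

Transformed code:
nodes = []
for w in res:
    nodes.append(37 * res)
emit(rows)
tmp *= res[tmp]
tmp = print(rows)
tmp = res - tmp
tmp = res // 3
res = tmp
process(14)
tmp = print(6)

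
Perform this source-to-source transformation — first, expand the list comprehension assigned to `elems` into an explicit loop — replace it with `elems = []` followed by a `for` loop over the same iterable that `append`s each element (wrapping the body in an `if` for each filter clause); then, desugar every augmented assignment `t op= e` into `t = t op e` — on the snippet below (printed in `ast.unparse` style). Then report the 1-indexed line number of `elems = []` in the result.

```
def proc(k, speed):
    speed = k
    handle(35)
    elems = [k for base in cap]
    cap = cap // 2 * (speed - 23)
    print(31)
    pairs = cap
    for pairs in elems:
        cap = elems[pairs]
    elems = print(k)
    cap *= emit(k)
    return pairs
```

Transformed code:
def proc(k, speed):
    speed = k
    handle(35)
    elems = []
    for base in cap:
        elems.append(k)
    cap = cap // 2 * (speed - 23)
    print(31)
    pairs = cap
    for pairs in elems:
        cap = elems[pairs]
    elems = print(k)
    cap = cap * emit(k)
    return pairs

4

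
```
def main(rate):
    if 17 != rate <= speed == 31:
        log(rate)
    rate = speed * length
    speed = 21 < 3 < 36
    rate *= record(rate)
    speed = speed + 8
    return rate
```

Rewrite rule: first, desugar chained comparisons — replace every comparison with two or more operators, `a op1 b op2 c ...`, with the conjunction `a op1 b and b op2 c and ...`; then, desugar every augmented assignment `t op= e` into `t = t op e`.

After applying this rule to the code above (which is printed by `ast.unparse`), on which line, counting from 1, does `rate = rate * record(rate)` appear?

Transformed code:
def main(rate):
    if 17 != rate and rate <= speed and (speed == 31):
        log(rate)
    rate = speed * length
    speed = 21 < 3 and 3 < 36
    rate = rate * record(rate)
    speed = speed + 8
    return rate

6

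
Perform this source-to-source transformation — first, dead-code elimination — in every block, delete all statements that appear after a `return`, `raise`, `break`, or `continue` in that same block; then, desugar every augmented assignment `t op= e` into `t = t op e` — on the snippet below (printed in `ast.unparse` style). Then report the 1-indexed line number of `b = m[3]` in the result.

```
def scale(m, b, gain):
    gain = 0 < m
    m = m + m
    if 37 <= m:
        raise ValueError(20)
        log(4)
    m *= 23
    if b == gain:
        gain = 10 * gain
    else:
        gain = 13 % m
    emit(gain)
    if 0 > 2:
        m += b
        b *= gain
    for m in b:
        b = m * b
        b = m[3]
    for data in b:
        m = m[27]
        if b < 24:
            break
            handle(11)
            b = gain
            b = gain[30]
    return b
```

17

Transformed code:
def scale(m, b, gain):
    gain = 0 < m
    m = m + m
    if 37 <= m:
        raise ValueError(20)
    m = m * 23
    if b == gain:
        gain = 10 * gain
    else:
        gain = 13 % m
    emit(gain)
    if 0 > 2:
        m = m + b
        b = b * gain
    for m in b:
        b = m * b
        b = m[3]
    for data in b:
        m = m[27]
        if b < 24:
            break
    return b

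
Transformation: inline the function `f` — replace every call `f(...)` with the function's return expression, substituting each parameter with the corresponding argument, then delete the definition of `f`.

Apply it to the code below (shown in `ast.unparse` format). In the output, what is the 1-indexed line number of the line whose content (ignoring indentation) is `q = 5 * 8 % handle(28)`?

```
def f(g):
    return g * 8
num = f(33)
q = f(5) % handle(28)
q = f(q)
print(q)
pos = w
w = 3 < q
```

Transformed code:
num = 33 * 8
q = 5 * 8 % handle(28)
q = q * 8
print(q)
pos = w
w = 3 < q

2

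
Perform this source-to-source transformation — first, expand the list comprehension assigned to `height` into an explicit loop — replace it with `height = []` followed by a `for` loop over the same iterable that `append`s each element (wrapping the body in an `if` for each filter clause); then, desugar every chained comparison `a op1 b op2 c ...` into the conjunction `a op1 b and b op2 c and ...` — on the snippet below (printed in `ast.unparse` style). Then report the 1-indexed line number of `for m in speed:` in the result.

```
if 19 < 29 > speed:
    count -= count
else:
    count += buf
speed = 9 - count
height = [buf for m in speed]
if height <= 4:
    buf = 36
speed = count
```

Transformed code:
if 19 < 29 and 29 > speed:
    count -= count
else:
    count += buf
speed = 9 - count
height = []
for m in speed:
    height.append(buf)
if height <= 4:
    buf = 36
speed = count

7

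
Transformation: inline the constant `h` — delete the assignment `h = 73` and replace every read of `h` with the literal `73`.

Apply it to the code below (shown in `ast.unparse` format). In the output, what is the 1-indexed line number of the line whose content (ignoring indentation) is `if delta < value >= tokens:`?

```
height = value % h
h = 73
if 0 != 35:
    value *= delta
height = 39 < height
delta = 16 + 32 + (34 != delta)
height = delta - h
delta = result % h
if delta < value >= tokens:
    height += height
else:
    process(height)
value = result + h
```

Transformed code:
height = value % 73
if 0 != 35:
    value *= delta
height = 39 < height
delta = 16 + 32 + (34 != delta)
height = delta - 73
delta = result % 73
if delta < value >= tokens:
    height += height
else:
    process(height)
value = result + 73

8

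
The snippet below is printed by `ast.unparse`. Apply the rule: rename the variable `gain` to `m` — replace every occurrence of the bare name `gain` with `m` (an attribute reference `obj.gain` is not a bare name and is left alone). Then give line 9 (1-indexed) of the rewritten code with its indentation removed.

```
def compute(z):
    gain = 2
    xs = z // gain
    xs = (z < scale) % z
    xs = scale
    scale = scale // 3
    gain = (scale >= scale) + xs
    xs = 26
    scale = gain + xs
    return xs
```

scale = m + xs

Transformed code:
def compute(z):
    m = 2
    xs = z // m
    xs = (z < scale) % z
    xs = scale
    scale = scale // 3
    m = (scale >= scale) + xs
    xs = 26
    scale = m + xs
    return xs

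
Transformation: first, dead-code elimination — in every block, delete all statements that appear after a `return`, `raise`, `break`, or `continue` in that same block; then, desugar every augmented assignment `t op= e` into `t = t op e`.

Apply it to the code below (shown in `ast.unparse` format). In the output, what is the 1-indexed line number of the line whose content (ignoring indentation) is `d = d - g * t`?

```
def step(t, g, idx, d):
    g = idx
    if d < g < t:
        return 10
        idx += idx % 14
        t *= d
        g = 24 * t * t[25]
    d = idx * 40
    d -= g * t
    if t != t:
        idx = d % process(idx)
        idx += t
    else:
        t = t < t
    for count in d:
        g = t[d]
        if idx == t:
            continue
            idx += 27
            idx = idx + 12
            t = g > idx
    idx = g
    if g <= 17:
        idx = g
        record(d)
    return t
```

6

Transformed code:
def step(t, g, idx, d):
    g = idx
    if d < g < t:
        return 10
    d = idx * 40
    d = d - g * t
    if t != t:
        idx = d % process(idx)
        idx = idx + t
    else:
        t = t < t
    for count in d:
        g = t[d]
        if idx == t:
            continue
    idx = g
    if g <= 17:
        idx = g
        record(d)
    return t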